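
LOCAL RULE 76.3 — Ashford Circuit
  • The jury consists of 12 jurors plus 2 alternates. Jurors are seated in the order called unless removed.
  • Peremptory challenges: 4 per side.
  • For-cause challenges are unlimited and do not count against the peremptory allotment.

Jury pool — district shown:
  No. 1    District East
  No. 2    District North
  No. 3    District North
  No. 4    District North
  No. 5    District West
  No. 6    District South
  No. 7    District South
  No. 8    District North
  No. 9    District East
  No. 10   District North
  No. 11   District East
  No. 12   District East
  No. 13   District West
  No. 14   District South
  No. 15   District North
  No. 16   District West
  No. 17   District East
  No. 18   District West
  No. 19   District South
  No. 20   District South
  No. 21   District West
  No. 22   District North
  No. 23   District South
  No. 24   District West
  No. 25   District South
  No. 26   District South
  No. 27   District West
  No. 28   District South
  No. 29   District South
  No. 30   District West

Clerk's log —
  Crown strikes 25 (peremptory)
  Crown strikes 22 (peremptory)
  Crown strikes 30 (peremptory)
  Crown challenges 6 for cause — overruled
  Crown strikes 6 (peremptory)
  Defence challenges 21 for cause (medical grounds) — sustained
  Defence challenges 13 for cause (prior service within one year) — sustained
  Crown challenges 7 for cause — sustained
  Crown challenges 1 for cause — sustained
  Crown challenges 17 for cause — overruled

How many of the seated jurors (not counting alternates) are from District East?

3

Removed: #1, #6, #7, #13, #21, #22, #25, #30.
Seated jurors 1–12: #2, #3, #4, #5, #8, #9, #10, #11, #12, #14, #15, #16 (alternates #17, #18 not counted).
Of those, in District East: #9, #11, #12 → 3.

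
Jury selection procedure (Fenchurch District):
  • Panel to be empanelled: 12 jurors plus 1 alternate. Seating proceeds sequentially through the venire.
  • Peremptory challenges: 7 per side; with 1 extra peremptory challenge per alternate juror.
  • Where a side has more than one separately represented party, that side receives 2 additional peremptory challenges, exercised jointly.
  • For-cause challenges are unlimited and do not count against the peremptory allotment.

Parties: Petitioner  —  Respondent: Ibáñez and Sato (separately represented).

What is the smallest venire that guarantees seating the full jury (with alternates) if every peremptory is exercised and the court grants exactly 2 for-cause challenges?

33

Seats to fill: 12 + 1 alternates = 13.
Peremptories — Petitioner: 7 + 1×1 = 8; Respondent: 7 + 1×1 + 2 = 10; total 18.
For-cause removals: 2.
Minimum venire: 13 + 18 + 2 = 33.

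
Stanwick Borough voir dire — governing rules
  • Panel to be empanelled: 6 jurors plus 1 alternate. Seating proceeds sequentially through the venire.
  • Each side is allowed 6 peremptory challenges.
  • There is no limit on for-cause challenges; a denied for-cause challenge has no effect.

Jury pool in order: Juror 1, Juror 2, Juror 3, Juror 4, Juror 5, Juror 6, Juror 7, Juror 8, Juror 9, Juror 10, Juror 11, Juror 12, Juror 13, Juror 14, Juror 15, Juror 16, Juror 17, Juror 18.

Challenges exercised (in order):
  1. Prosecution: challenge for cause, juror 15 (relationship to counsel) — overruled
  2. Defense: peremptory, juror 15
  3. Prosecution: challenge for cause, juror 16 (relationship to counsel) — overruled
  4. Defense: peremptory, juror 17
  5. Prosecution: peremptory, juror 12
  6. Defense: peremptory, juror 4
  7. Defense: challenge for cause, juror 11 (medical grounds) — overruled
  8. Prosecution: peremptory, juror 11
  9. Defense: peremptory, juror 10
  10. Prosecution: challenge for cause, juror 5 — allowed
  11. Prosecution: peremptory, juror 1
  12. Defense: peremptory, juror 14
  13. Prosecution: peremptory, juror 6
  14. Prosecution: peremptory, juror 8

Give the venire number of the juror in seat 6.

Removed: #1, #4, #5, #6, #8, #10, #11, #12, #14, #15, #17. (#16 stays — for-cause denied.)
Seating in order: seats 1–6 → #2, #3, #7, #9, #13, #16; alternates → #18.
So seat 6 is #16.

16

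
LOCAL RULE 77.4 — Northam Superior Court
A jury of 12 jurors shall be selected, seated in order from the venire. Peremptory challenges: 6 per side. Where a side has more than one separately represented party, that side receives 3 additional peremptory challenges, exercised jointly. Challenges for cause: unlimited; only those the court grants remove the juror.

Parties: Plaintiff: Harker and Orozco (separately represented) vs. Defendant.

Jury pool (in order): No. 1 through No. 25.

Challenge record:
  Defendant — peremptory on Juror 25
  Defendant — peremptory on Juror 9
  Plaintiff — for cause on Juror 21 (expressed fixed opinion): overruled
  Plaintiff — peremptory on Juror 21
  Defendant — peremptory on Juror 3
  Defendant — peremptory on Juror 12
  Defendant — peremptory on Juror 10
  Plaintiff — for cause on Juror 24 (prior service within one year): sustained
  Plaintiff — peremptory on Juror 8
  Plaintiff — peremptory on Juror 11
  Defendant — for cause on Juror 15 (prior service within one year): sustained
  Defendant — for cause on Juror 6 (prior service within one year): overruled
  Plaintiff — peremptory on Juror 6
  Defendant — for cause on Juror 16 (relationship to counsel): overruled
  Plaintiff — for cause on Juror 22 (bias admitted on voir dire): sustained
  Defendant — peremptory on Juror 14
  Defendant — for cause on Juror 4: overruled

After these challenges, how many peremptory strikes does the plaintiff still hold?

Plaintiff allotment: 6 base + 3 multi-party = 9.
Plaintiff peremptories used: #21, #8, #11, #6 — 4 (for-cause on #21, #24, #22 don't count).
Remaining: 9 − 4 = 5.

5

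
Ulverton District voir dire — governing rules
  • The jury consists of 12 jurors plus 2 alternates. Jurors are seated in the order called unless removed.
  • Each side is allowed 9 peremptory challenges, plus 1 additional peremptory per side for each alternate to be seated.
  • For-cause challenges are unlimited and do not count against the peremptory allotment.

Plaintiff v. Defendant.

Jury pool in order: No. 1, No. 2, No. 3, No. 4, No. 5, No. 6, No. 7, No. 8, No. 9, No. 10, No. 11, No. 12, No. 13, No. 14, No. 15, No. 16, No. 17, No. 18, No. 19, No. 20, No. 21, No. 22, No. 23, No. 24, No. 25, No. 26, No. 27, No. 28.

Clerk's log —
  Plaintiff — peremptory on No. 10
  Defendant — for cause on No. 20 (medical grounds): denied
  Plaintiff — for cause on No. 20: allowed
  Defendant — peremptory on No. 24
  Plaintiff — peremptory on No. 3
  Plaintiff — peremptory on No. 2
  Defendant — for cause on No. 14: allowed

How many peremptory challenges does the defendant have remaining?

10

Defendant allotment: 9 base + 1 × 2 alternates = 11.
Defendant peremptories used: #24 — 1 (for-cause on #20, #14 don't count).
Remaining: 11 − 1 = 10.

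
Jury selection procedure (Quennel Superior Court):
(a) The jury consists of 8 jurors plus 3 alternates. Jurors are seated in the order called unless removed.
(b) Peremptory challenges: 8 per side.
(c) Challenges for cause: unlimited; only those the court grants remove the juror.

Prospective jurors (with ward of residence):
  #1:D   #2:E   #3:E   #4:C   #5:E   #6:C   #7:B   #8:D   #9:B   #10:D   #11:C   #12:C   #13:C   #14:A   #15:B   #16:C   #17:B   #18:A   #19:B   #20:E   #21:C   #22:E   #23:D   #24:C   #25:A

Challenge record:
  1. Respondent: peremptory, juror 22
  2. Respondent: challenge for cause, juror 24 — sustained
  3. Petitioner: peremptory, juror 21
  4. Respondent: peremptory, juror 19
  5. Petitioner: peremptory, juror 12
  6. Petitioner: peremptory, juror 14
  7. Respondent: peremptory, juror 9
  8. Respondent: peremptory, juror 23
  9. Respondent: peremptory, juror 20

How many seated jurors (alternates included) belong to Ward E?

3

Removed: #9, #12, #14, #19, #20, #21, #22, #23, #24.
Seated (11 incl. alternates): #1, #2, #3, #4, #5, #6, #7, #8, #10, #11, #13.
Of those, in Ward E: #2, #3, #5 → 3.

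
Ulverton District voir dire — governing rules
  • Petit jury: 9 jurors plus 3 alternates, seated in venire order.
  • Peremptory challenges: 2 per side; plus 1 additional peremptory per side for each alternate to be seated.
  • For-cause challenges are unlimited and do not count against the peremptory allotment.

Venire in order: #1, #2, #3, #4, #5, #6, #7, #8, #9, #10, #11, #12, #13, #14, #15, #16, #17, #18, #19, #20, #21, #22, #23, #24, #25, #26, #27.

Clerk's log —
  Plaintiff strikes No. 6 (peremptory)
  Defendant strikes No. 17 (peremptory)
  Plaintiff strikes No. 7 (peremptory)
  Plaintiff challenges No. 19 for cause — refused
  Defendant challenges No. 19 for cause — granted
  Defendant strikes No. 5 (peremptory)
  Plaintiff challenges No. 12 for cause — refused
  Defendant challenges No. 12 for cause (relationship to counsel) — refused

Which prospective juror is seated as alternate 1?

Removed: #5, #6, #7, #17, #19. (#12 stays — for-cause denied.)
Seating in order: seats 1–9 → #1, #2, #3, #4, #8, #9, #10, #11, #12; alternates → #13, #14, #15.
So alternate 1 is #13.

13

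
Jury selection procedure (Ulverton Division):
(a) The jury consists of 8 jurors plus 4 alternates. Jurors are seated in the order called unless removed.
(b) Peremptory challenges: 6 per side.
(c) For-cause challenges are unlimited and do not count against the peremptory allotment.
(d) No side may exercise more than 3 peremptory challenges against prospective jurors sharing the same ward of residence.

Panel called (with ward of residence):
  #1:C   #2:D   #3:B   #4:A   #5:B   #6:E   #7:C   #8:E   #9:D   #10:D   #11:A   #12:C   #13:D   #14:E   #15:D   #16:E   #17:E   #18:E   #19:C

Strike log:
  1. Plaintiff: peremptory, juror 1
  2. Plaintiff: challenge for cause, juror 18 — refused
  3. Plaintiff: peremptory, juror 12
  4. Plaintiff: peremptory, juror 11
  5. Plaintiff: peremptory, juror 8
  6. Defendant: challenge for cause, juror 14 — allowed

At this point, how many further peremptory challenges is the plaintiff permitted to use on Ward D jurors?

2

Plaintiff peremptories so far: #1, #12, #11, #8 — 4 of 6 used, 2 left overall.
Against Ward D: none yet — per-ward cap 3 leaves 3.
Binding limit: min(2, 3) = 2.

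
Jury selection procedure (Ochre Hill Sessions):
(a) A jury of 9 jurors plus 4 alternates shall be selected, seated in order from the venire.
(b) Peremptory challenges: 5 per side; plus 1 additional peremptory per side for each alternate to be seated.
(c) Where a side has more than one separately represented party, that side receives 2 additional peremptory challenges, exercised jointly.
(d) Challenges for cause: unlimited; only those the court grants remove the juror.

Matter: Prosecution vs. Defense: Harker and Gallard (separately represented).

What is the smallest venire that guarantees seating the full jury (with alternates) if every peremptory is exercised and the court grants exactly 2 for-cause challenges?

Seats to fill: 9 + 4 alternates = 13.
Peremptories — Prosecution: 5 + 1×4 = 9; Defense: 5 + 1×4 + 2 = 11; total 20.
For-cause removals: 2.
Minimum venire: 13 + 20 + 2 = 35.

35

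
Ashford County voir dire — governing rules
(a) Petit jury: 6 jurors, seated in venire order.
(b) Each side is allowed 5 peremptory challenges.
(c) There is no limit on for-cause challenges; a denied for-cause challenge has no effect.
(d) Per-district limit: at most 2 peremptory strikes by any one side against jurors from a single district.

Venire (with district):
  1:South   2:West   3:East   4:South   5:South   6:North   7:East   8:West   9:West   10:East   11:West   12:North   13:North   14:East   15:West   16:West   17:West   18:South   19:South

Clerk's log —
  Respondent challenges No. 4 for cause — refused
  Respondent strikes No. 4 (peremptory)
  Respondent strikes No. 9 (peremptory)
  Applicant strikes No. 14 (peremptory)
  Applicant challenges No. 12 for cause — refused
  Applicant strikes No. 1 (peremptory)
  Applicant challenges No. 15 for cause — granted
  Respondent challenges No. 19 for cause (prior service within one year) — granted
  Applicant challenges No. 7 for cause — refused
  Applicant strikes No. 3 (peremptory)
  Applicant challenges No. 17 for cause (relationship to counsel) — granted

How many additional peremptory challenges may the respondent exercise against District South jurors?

Respondent peremptories so far: #4, #9 — 2 of 5 used, 3 left overall.
Against District South: #4 — 1 used; per-district cap 2 leaves 1.
Binding limit: min(3, 1) = 1.

1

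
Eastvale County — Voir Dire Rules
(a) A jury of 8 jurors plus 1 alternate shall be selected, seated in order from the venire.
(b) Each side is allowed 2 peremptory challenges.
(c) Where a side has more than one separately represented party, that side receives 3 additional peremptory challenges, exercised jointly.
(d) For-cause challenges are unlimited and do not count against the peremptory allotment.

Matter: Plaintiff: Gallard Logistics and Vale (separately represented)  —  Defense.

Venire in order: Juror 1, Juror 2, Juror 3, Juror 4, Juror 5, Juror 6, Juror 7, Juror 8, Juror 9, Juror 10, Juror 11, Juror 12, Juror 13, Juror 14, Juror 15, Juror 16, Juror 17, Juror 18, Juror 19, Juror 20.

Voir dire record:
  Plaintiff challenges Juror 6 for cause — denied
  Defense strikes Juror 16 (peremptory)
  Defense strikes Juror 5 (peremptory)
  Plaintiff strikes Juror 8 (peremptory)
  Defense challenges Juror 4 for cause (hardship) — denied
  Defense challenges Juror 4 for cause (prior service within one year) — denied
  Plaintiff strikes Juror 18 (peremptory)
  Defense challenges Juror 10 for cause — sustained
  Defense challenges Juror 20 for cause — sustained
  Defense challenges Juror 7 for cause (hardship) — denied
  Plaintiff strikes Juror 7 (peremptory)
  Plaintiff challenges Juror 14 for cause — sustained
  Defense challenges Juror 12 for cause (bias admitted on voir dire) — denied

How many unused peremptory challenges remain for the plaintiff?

2

Plaintiff allotment: 2 base + 3 multi-party = 5.
Plaintiff peremptories used: #8, #18, #7 — 3 (for-cause on #6, #14 don't count).
Remaining: 5 − 3 = 2.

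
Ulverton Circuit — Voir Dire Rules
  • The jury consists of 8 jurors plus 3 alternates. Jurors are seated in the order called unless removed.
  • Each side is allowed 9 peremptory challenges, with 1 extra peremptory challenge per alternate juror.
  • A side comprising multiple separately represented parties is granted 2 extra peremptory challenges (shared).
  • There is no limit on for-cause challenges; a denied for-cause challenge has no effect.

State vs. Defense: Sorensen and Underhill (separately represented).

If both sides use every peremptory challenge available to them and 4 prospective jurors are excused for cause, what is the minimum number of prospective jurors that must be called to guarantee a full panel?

Seats to fill: 8 + 3 alternates = 11.
Peremptories — State: 9 + 1×3 = 12; Defense: 9 + 1×3 + 2 = 14; total 26.
For-cause removals: 4.
Minimum venire: 11 + 26 + 4 = 41.

41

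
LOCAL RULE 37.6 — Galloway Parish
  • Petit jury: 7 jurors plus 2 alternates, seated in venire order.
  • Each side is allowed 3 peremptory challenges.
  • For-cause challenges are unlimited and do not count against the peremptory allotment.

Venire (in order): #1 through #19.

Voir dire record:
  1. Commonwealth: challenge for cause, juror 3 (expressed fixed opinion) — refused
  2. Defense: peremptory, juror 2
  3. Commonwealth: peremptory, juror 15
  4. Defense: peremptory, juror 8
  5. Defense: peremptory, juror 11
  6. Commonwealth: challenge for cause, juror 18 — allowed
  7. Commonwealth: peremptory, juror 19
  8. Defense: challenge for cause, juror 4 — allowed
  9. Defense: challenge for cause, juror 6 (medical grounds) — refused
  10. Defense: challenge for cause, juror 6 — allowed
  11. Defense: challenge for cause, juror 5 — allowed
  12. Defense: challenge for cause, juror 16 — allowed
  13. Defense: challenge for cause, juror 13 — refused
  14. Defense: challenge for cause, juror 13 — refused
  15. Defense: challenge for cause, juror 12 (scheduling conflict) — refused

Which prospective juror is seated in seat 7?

13

Removed: #2, #4, #5, #6, #8, #11, #15, #16, #18, #19. (#3, #12, #13 stay — for-cause denied.)
Filling seats in venire order through position 7: #1, #3, #7, #9, #10, #12, #13.
So seat 7 is #13.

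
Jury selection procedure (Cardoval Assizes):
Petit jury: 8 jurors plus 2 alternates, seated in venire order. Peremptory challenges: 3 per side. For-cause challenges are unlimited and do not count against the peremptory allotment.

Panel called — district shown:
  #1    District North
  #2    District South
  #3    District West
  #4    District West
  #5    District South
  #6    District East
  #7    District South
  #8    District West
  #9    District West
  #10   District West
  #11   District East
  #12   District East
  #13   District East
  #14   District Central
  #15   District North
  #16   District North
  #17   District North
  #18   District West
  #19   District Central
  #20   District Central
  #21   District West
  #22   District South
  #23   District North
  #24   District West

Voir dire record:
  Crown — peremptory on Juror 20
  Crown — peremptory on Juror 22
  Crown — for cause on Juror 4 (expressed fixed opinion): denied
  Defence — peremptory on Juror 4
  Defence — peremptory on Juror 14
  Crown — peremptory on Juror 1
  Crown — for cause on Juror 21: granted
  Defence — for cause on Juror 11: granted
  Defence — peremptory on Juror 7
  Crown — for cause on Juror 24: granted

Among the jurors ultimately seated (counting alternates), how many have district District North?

1

Removed: #1, #4, #7, #11, #14, #20, #21, #22, #24.
Seated (10 incl. alternates): #2, #3, #5, #6, #8, #9, #10, #12, #13, #15.
Of those, in District North: #15 → 1.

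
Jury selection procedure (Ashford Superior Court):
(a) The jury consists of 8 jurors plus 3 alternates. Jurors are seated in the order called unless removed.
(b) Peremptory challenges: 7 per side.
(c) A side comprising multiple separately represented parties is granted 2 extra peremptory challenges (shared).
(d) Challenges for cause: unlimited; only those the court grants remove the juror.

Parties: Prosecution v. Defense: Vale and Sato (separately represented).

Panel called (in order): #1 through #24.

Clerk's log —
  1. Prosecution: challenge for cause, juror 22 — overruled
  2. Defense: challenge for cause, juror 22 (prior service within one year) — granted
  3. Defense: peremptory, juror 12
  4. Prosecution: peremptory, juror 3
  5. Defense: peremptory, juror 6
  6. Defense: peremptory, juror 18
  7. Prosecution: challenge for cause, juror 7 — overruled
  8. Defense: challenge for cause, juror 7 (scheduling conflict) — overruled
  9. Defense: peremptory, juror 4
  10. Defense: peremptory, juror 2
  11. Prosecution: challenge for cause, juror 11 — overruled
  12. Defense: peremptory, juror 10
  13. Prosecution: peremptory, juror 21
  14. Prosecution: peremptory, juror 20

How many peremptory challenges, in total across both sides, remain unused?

7

Prosecution allotment: 7. Defense allotment: 7 base + 2 multi-party = 9.
Prosecution peremptories used: #3, #21, #20 — 3 (for-cause on #22, #7, #11 don't count).
Defense peremptories used: #12, #6, #18, #4, #2, #10 — 6 (for-cause on #22, #7 don't count).
Remaining: (7 − 3) + (9 − 6) = 7.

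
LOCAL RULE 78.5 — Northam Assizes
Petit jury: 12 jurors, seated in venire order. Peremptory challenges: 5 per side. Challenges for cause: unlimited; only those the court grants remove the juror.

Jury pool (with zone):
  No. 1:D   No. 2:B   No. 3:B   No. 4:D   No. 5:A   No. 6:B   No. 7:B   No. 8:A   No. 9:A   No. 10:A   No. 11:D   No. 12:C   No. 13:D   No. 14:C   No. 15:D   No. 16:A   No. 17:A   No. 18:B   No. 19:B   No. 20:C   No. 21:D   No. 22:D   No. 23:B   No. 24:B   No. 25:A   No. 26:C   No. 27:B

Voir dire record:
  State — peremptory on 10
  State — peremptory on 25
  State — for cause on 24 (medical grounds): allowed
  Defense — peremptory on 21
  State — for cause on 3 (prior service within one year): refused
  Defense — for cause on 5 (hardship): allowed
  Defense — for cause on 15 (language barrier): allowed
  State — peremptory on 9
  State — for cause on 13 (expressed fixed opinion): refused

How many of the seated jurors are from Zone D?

4

Removed: #5, #9, #10, #15, #21, #24, #25.
Seated jurors 1–12: #1, #2, #3, #4, #6, #7, #8, #11, #12, #13, #14, #16.
Of those, in Zone D: #1, #4, #11, #13 → 4.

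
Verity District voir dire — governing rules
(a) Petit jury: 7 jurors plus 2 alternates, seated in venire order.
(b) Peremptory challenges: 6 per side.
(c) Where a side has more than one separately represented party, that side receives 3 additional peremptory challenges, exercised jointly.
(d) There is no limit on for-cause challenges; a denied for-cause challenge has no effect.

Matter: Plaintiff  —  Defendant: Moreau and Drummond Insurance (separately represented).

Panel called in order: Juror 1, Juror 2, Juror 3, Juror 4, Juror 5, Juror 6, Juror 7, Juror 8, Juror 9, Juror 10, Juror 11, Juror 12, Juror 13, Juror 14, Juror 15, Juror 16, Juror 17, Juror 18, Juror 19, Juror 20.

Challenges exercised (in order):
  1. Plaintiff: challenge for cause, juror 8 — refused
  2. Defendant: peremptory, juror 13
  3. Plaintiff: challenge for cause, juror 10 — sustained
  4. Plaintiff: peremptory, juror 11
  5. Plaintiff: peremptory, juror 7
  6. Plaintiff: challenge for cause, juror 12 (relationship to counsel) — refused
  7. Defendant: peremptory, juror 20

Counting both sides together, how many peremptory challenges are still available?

Plaintiff allotment: 6. Defendant allotment: 6 base + 3 multi-party = 9.
Plaintiff peremptories used: #11, #7 — 2 (for-cause on #8, #10, #12 don't count).
Defendant peremptories used: #13, #20 — 2.
Remaining: (6 − 2) + (9 − 2) = 11.

11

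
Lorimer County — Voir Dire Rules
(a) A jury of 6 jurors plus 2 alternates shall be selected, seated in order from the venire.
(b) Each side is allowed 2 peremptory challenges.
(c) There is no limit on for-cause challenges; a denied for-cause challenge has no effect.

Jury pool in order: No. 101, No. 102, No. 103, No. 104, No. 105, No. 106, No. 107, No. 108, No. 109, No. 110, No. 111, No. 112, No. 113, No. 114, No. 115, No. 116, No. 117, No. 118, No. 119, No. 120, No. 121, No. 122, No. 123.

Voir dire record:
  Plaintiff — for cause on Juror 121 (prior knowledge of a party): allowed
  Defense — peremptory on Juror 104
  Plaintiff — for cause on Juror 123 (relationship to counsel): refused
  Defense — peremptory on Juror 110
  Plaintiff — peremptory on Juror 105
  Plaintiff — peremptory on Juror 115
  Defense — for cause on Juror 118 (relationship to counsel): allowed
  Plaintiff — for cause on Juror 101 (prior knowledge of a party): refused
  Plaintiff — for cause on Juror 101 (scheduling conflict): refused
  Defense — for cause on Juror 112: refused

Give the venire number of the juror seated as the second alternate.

Removed: #104, #105, #110, #115, #118, #121. (#101, #112, #123 stay — for-cause denied.)
Seating in order: seats 1–6 → #101, #102, #103, #106, #107, #108; alternates → #109, #111.
So alternate 2 is #111.

111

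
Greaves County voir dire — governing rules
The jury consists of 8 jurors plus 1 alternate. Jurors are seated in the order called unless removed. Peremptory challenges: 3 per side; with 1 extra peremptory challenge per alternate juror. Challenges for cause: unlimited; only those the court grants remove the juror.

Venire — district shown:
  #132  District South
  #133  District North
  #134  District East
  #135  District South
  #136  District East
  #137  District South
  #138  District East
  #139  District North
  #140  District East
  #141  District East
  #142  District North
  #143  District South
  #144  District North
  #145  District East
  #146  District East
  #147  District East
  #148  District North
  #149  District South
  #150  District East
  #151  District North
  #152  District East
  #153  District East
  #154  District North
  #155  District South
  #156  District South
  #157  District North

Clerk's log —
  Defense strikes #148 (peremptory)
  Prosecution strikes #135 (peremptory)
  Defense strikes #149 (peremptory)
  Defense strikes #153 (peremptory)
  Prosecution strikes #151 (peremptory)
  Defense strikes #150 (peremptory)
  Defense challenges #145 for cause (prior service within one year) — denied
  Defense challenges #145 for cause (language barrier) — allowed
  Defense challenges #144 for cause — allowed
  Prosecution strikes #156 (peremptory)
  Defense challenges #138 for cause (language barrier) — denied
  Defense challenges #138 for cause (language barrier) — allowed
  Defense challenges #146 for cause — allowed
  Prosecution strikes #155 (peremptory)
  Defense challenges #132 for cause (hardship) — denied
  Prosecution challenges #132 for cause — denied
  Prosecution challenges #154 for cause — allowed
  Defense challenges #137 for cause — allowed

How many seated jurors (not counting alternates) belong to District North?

Removed: #135, #137, #138, #144, #145, #146, #148, #149, #150, #151, #153, #154, #155, #156.
Seated jurors 1–8: #132, #133, #134, #136, #139, #140, #141, #142 (alternates #143 not counted).
Of those, in District North: #133, #139, #142 → 3.

3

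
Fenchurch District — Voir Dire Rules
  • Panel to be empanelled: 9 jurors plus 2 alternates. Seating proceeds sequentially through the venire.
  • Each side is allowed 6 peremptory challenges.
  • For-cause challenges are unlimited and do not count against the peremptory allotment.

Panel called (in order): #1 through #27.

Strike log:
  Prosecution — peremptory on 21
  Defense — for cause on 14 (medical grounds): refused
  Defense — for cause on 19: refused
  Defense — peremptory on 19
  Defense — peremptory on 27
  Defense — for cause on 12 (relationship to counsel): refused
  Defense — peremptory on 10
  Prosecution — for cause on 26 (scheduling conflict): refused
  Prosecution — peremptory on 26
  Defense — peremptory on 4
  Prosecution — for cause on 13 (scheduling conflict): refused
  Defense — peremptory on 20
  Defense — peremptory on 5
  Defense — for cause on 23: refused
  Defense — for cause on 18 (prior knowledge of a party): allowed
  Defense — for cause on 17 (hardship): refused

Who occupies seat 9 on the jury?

12

Removed: #4, #5, #10, #18, #19, #20, #21, #26, #27. (#12, #13, #14, #17, #23 stay — for-cause denied.)
Seating in order: seats 1–9 → #1, #2, #3, #6, #7, #8, #9, #11, #12; alternates → #13, #14.
So seat 9 is #12.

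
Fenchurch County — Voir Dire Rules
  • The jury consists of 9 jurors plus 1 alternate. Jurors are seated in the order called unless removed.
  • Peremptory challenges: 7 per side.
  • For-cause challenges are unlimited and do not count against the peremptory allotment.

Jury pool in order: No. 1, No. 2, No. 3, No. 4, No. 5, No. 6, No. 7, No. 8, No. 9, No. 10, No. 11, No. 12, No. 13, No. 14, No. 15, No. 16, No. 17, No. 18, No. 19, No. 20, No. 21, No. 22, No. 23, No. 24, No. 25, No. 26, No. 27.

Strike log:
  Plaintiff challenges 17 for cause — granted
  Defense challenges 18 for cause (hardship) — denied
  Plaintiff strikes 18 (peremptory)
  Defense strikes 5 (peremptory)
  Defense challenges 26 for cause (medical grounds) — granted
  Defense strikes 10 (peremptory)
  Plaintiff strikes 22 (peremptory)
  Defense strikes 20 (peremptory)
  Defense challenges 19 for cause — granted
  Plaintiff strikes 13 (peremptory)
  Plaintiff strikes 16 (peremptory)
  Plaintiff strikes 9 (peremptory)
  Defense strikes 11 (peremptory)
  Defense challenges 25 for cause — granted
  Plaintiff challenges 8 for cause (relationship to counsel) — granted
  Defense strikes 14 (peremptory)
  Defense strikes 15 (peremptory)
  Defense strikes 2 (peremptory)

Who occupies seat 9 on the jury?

Removed: #2, #5, #8, #9, #10, #11, #13, #14, #15, #16, #17, #18, #19, #20, #22, #25, #26.
Seating in order: seats 1–9 → #1, #3, #4, #6, #7, #12, #21, #23, #24; alternates → #27.
So seat 9 is #24.

24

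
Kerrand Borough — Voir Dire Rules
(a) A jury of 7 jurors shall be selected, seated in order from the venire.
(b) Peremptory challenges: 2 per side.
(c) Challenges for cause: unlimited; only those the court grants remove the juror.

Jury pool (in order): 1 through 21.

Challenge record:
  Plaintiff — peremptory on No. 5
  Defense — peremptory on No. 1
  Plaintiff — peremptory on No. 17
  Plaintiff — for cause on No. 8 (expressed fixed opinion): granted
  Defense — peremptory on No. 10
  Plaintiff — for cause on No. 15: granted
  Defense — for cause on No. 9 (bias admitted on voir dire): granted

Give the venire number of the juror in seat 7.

12

Removed: #1, #5, #8, #9, #10, #15, #17.
Filling seats in venire order through position 7: #2, #3, #4, #6, #7, #11, #12.
So seat 7 is #12.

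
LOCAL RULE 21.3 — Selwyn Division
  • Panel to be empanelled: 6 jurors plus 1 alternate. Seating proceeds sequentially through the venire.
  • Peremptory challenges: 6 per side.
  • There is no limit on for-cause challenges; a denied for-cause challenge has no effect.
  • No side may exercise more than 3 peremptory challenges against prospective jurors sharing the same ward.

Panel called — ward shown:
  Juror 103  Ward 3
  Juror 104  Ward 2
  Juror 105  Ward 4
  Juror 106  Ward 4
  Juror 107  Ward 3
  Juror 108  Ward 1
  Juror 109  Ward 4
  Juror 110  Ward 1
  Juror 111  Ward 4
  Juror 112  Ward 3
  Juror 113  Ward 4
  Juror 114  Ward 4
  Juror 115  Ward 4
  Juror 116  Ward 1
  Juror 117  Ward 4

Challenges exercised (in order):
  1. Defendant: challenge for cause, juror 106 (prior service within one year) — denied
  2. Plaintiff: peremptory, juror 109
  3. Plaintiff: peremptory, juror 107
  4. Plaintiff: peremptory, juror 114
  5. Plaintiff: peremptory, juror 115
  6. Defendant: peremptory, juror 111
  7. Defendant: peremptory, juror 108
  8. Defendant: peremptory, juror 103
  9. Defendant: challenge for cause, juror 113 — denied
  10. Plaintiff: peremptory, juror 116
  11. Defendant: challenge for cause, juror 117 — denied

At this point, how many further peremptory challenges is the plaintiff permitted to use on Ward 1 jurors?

1

Plaintiff peremptories so far: #109, #107, #114, #115, #116 — 5 of 6 used, 1 left overall.
Against Ward 1: #116 — 1 used; per-ward cap 3 leaves 2.
Binding limit: min(1, 2) = 1.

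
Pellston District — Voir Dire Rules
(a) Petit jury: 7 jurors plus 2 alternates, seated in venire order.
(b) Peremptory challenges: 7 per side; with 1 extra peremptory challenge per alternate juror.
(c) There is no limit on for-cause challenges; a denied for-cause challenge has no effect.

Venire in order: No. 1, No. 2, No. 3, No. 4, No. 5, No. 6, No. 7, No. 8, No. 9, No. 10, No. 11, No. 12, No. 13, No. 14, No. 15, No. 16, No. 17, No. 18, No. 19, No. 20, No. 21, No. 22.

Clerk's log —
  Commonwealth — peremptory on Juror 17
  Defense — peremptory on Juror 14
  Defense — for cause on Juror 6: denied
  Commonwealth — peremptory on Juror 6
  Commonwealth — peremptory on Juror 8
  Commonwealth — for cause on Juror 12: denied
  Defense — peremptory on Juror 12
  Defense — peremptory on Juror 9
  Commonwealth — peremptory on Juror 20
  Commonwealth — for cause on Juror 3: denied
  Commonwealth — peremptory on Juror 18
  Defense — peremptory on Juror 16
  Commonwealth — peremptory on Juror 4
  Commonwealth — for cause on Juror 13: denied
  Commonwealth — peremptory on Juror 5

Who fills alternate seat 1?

Removed: #4, #5, #6, #8, #9, #12, #14, #16, #17, #18, #20. (#3, #13 stay — for-cause denied.)
Seating in order: seats 1–7 → #1, #2, #3, #7, #10, #11, #13; alternates → #15, #19.
So alternate 1 is #15.

15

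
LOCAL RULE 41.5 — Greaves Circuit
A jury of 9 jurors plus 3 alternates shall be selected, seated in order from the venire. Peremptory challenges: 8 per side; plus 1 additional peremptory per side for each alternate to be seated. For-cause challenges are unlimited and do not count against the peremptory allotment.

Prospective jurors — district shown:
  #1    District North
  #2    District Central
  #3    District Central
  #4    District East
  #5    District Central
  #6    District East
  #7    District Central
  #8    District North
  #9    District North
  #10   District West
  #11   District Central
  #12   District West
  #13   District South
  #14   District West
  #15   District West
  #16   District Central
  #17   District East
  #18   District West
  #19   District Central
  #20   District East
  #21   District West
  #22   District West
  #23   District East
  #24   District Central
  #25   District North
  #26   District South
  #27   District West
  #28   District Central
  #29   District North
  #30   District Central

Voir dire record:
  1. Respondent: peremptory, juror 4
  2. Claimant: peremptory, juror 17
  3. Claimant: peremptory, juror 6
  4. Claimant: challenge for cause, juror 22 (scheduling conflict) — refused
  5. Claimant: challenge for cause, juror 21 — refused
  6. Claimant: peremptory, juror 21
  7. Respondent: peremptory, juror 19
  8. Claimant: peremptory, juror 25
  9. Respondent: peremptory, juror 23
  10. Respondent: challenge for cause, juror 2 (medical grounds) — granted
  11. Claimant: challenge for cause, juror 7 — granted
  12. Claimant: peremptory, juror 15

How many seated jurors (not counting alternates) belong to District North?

3

Removed: #2, #4, #6, #7, #15, #17, #19, #21, #23, #25.
Seated jurors 1–9: #1, #3, #5, #8, #9, #10, #11, #12, #13 (alternates #14, #16, #18 not counted).
Of those, in District North: #1, #8, #9 → 3.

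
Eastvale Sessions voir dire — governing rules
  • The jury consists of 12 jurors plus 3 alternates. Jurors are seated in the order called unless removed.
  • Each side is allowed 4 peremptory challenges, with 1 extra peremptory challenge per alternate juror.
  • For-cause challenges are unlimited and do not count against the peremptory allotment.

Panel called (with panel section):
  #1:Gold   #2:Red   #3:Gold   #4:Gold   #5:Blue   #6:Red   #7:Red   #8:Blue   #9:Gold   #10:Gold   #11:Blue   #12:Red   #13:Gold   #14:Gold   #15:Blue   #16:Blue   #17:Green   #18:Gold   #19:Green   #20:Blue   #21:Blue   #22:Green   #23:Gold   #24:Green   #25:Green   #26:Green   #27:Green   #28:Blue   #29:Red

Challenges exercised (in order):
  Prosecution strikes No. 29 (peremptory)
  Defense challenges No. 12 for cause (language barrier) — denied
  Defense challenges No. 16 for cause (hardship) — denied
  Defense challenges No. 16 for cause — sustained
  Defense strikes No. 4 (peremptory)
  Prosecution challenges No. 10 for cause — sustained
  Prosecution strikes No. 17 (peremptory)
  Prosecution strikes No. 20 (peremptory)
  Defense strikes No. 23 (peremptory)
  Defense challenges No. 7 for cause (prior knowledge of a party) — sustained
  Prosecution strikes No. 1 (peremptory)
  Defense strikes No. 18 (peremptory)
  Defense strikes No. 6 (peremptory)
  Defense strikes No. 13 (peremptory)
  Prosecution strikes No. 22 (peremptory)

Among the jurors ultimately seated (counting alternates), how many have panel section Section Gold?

3

Removed: #1, #4, #6, #7, #10, #13, #16, #17, #18, #20, #22, #23, #29.
Seated (15 incl. alternates): #2, #3, #5, #8, #9, #11, #12, #14, #15, #19, #21, #24, #25, #26, #27.
Of those, in Section Gold: #3, #9, #14 → 3.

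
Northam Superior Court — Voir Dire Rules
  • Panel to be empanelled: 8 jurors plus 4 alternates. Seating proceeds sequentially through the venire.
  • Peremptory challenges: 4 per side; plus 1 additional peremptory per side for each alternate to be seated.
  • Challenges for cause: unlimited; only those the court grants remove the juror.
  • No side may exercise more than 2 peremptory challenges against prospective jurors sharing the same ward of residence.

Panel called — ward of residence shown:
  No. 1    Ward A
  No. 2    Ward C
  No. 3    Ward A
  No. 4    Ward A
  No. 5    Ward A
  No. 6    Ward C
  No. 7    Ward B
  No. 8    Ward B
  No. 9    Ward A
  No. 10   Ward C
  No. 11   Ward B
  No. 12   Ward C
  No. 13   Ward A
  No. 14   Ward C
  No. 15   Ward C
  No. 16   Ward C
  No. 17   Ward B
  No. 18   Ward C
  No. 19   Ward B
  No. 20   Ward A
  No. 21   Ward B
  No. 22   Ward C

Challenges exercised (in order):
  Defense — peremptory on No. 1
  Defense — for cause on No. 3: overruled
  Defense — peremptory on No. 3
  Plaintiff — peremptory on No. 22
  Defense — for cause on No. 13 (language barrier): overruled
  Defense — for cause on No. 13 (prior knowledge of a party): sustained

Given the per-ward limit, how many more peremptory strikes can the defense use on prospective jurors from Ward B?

2

Defense peremptories so far: #1, #3 — 2 of 8 used, 6 left overall.
Against Ward B: none yet — per-ward cap 2 leaves 2.
Binding limit: min(6, 2) = 2.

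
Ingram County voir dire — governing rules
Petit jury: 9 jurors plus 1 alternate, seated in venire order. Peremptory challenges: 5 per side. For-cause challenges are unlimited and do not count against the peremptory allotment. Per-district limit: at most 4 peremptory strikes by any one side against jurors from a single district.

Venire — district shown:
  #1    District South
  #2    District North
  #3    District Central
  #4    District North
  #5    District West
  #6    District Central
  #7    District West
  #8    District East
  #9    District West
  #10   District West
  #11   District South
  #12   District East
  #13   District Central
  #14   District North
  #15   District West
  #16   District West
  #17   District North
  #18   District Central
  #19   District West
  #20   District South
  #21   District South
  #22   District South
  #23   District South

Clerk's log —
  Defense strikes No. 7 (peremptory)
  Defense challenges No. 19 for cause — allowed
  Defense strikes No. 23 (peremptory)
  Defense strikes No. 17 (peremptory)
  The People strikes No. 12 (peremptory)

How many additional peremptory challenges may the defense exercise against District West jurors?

2

Defense peremptories so far: #7, #23, #17 — 3 of 5 used, 2 left overall.
Against District West: #7 — 1 used; per-district cap 4 leaves 3.
Binding limit: min(2, 3) = 2.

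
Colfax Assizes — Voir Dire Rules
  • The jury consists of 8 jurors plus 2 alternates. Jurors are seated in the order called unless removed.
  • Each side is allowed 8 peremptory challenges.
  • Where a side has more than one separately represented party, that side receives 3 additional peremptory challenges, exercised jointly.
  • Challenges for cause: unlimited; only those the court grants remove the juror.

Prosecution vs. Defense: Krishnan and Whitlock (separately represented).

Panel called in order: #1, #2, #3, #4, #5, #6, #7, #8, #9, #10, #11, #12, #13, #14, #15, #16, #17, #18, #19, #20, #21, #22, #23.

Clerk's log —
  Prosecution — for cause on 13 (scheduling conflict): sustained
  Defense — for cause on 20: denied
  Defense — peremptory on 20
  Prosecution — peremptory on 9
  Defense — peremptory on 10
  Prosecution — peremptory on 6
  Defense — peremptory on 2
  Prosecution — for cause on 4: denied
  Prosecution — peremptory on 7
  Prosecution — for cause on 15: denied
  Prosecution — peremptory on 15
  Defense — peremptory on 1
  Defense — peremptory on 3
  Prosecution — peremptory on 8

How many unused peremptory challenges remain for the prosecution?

Prosecution allotment: 8.
Prosecution peremptories used: #9, #6, #7, #15, #8 — 5 (for-cause on #13, #4, #15 don't count).
Remaining: 8 − 5 = 3.

3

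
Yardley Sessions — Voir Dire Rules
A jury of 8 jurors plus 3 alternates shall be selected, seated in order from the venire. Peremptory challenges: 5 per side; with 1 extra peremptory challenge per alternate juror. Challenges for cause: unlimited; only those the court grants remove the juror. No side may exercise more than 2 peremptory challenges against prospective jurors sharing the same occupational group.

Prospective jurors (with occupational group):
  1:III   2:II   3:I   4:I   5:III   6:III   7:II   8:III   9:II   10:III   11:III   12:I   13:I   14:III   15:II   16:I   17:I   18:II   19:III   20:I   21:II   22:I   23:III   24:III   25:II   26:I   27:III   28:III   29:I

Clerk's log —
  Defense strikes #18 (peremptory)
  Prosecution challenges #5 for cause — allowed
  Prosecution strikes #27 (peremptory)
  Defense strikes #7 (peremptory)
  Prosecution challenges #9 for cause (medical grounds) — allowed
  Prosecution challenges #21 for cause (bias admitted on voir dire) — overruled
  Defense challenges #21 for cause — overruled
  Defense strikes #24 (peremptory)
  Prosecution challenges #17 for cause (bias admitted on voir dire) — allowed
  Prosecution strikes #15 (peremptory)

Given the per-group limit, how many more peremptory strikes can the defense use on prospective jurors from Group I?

Defense peremptories so far: #18, #7, #24 — 3 of 8 used, 5 left overall.
Against Group I: none yet — per-group cap 2 leaves 2.
Binding limit: min(5, 2) = 2.

2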